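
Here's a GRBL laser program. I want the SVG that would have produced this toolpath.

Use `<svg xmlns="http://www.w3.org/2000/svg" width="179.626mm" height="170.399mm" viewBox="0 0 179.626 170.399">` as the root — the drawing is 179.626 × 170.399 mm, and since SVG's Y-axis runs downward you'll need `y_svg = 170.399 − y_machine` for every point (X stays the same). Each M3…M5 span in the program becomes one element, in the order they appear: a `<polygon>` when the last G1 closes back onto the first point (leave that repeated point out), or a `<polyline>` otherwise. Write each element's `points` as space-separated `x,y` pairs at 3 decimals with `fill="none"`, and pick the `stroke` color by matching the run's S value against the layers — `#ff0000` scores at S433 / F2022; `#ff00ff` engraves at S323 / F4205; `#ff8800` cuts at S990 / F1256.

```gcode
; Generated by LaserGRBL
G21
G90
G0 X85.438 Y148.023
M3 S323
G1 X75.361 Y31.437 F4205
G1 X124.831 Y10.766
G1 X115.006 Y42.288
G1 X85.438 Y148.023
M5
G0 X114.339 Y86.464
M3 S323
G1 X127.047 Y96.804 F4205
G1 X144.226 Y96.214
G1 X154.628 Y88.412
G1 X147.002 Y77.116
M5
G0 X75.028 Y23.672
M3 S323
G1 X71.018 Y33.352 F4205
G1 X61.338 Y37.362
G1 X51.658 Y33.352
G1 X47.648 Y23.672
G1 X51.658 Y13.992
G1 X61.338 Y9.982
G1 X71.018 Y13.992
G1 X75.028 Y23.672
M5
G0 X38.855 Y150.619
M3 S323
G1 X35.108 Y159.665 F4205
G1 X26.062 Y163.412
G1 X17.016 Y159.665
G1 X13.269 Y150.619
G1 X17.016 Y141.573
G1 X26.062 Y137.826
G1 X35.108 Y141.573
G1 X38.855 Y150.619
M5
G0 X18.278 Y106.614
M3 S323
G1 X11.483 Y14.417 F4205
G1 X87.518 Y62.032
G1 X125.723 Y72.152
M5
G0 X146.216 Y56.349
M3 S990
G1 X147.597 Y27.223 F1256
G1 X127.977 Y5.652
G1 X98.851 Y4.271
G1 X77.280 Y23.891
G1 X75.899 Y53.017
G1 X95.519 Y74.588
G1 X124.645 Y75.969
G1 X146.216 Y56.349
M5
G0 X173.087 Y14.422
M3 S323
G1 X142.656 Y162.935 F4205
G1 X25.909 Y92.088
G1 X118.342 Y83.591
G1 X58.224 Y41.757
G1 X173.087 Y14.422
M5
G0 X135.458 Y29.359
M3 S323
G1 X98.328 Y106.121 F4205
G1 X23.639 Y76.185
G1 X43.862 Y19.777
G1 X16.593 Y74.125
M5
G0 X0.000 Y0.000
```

<svg xmlns="http://www.w3.org/2000/svg" width="179.626mm" height="170.399mm" viewBox="0 0 179.626 170.399">
  <polygon points="85.438,22.376 75.361,138.962 124.831,159.633 115.006,128.111" fill="none" stroke="#ff00ff"/>
  <polyline points="114.339,83.935 127.047,73.595 144.226,74.185 154.628,81.987 147.002,93.283" fill="none" stroke="#ff00ff"/>
  <polygon points="75.028,146.727 71.018,137.047 61.338,133.037 51.658,137.047 47.648,146.727 51.658,156.407 61.338,160.417 71.018,156.407" fill="none" stroke="#ff00ff"/>
  <polygon points="38.855,19.780 35.108,10.734 26.062,6.987 17.016,10.734 13.269,19.780 17.016,28.826 26.062,32.573 35.108,28.826" fill="none" stroke="#ff00ff"/>
  <polyline points="18.278,63.785 11.483,155.982 87.518,108.367 125.723,98.247" fill="none" stroke="#ff00ff"/>
  <polygon points="146.216,114.050 147.597,143.176 127.977,164.747 98.851,166.128 77.280,146.508 75.899,117.382 95.519,95.811 124.645,94.430" fill="none" stroke="#ff8800"/>
  <polygon points="173.087,155.977 142.656,7.464 25.909,78.311 118.342,86.808 58.224,128.642" fill="none" stroke="#ff00ff"/>
  <polyline points="135.458,141.040 98.328,64.278 23.639,94.214 43.862,150.622 16.593,96.274" fill="none" stroke="#ff00ff"/>
</svg>

Each laser-on run becomes one SVG element. Flip Y back into SVG space with y_svg = 170.399 − y_machine.

Run 1: S323 ⇒ engrave layer `#ff00ff`. The run returns to its start, so emit a `<polygon>` with points (Y-flipped): 85.438,22.376 75.361,138.962 124.831,159.633 115.006,128.111.

Run 2: power S323 maps to stroke `#ff00ff` (engrave). The run is open, so emit a `<polyline>` with points (Y-flipped): 114.339,83.935 127.047,73.595 144.226,74.185 154.628,81.987 147.002,93.283.

Run 3: the run's S323 means `#ff00ff` (engrave). The run returns to its start, so emit a `<polygon>` with points (Y-flipped): 75.028,146.727 71.018,137.047 61.338,133.037 51.658,137.047 47.648,146.727 51.658,156.407 61.338,160.417 71.018,156.407.

Run 4: power S323 maps to stroke `#ff00ff` (engrave). The run returns to its start, so emit a `<polygon>` with points (Y-flipped): 38.855,19.780 35.108,10.734 26.062,6.987 17.016,10.734 13.269,19.780 17.016,28.826 26.062,32.573 35.108,28.826.

Run 5: power S323 maps to stroke `#ff00ff` (engrave). The run is open, so emit a `<polyline>` with points (Y-flipped): 18.278,63.785 11.483,155.982 87.518,108.367 125.723,98.247.

Run 6: S990 ⇒ cut layer `#ff8800`. The run returns to its start, so emit a `<polygon>` with points (Y-flipped): 146.216,114.050 147.597,143.176 127.977,164.747 98.851,166.128 77.280,146.508 75.899,117.382 95.519,95.811 124.645,94.430.

Run 7: S323 ⇒ engrave layer `#ff00ff`. The run returns to its start, so emit a `<polygon>` with points (Y-flipped): 173.087,155.977 142.656,7.464 25.909,78.311 118.342,86.808 58.224,128.642.

Run 8: S323 ⇒ engrave layer `#ff00ff`. The run is open, so emit a `<polyline>` with points (Y-flipped): 135.458,141.040 98.328,64.278 23.639,94.214 43.862,150.622 16.593,96.274.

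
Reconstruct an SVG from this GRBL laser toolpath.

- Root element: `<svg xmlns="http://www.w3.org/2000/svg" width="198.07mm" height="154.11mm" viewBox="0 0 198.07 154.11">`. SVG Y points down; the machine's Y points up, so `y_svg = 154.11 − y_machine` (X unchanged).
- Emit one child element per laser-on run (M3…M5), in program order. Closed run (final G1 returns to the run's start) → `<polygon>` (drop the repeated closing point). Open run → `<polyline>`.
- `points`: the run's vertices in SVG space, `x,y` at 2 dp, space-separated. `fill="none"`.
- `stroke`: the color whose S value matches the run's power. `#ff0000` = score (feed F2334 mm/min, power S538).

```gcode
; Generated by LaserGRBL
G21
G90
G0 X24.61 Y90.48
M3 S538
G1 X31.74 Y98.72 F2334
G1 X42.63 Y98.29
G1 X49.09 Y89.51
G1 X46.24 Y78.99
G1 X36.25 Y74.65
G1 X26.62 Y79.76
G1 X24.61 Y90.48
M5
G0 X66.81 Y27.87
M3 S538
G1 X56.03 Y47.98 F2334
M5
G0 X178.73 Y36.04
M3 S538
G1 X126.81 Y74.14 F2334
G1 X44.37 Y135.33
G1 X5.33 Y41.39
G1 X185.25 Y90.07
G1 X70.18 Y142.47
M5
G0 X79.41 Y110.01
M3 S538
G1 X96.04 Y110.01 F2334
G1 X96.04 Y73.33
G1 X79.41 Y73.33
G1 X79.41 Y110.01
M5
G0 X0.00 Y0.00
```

y_svg = 154.11 − y_m. Every run uses S538, so all elements get stroke `#ff0000` (score).

[1] closed run; points: 24.61,63.63 31.74,55.39 42.63,55.82 49.09,64.60 46.24,75.12 36.25,79.46 26.62,74.35

[2] open run; points: 66.81,126.24 56.03,106.13

[3] open run; points: 178.73,118.07 126.81,79.97 44.37,18.78 5.33,112.72 185.25,64.04 70.18,11.64

[4] closed run; points: 79.41,44.10 96.04,44.10 96.04,80.78 79.41,80.78

<svg xmlns="http://www.w3.org/2000/svg" width="198.07mm" height="154.11mm" viewBox="0 0 198.07 154.11">
  <polygon points="24.61,63.63 31.74,55.39 42.63,55.82 49.09,64.60 46.24,75.12 36.25,79.46 26.62,74.35" fill="none" stroke="#ff0000"/>
  <polyline points="66.81,126.24 56.03,106.13" fill="none" stroke="#ff0000"/>
  <polyline points="178.73,118.07 126.81,79.97 44.37,18.78 5.33,112.72 185.25,64.04 70.18,11.64" fill="none" stroke="#ff0000"/>
  <polygon points="79.41,44.10 96.04,44.10 96.04,80.78 79.41,80.78" fill="none" stroke="#ff0000"/>
</svg>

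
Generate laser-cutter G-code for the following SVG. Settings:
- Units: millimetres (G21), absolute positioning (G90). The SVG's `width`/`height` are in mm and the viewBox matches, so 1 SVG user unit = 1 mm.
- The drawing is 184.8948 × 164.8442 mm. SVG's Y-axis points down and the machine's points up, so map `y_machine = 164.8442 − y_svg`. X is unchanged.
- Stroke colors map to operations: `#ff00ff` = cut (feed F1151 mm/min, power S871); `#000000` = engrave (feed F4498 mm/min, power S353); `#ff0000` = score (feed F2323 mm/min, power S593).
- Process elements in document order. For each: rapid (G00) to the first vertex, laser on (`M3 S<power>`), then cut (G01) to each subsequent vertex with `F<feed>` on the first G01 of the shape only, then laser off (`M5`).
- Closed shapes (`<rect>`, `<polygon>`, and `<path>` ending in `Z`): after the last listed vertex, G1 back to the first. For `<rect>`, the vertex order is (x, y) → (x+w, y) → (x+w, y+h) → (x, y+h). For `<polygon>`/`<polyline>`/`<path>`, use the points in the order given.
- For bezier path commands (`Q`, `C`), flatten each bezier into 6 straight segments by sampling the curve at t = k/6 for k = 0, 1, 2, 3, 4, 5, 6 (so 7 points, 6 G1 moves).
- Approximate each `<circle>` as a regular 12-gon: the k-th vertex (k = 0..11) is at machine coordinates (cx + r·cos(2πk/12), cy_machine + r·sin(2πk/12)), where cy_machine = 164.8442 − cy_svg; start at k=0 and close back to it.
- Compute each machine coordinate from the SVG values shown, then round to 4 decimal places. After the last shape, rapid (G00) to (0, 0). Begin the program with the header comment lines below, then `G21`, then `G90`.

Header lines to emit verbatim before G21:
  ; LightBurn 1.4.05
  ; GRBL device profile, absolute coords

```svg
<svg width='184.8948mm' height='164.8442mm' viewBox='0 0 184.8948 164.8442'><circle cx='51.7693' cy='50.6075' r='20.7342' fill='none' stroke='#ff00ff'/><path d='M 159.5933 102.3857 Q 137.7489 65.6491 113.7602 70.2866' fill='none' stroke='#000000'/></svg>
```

1 u = 1 mm; y_m = 164.8442 − y.

[1] `<circle>` circle, #ff00ff→cut S871 F1151: (72.5035,114.2367) → (69.7256,124.6038) → (62.1364,132.1930) → (51.7693,134.9709) → (41.4022,132.1930) → (33.8130,124.6038) → (31.0351,114.2367) → (33.8130,103.8696) → (41.4022,96.2804) → (51.7693,93.5025) → (62.1364,96.2804) → (69.7256,103.8696) → (72.5035,114.2367) (closed)

[2] `<path>` quadratic bezier, #000000→engrave S353 F4498: (159.5933,62.4585) → (152.2523,73.5548) → (144.7921,82.3524) → (137.2128,88.8516) → (129.5144,93.0521) → (121.6969,94.9542) → (113.7602,94.5576)

; LightBurn 1.4.05
; GRBL device profile, absolute coords
G21
G90
G00 X72.5035 Y114.2367
M3 S871
G01 X69.7256 Y124.6038 F1151
G01 X62.1364 Y132.1930
G01 X51.7693 Y134.9709
G01 X41.4022 Y132.1930
G01 X33.8130 Y124.6038
G01 X31.0351 Y114.2367
G01 X33.8130 Y103.8696
G01 X41.4022 Y96.2804
G01 X51.7693 Y93.5025
G01 X62.1364 Y96.2804
G01 X69.7256 Y103.8696
G01 X72.5035 Y114.2367
M5
G00 X159.5933 Y62.4585
M3 S353
G01 X152.2523 Y73.5548 F4498
G01 X144.7921 Y82.3524
G01 X137.2128 Y88.8516
G01 X129.5144 Y93.0521
G01 X121.6969 Y94.9542
G01 X113.7602 Y94.5576
M5
G00 X0.0000 Y0.0000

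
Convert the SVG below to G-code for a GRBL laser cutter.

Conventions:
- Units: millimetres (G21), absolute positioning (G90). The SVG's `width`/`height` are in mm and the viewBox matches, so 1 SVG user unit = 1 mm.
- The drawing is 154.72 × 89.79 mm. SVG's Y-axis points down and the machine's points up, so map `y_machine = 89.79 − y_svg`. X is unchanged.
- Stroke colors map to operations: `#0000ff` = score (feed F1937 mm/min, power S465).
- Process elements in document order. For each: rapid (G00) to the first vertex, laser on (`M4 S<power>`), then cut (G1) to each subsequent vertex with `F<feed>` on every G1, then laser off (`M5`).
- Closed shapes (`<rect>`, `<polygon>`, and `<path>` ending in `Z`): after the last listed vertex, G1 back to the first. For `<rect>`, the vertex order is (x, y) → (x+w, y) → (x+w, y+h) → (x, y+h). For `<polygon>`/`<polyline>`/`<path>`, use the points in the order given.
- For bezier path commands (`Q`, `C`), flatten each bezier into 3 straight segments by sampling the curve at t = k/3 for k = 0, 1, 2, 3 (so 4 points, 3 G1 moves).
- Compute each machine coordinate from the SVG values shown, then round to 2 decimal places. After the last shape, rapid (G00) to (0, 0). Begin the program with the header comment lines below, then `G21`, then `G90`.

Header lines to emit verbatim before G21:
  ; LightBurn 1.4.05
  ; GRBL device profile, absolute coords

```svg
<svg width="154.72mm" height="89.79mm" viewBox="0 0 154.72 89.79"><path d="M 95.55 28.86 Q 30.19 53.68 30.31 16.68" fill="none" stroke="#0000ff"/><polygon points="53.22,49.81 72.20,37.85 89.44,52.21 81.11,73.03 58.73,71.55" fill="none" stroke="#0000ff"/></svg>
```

; LightBurn 1.4.05
; GRBL device profile, absolute coords
G21
G90
G00 X95.55 Y60.93
M4 S465
G1 X59.25 Y51.25 F1937
G1 X37.51 Y55.31 F1937
G1 X30.31 Y73.11 F1937
M5
G00 X53.22 Y39.98
M4 S465
G1 X72.20 Y51.94 F1937
G1 X89.44 Y37.58 F1937
G1 X81.11 Y16.76 F1937
G1 X58.73 Y18.24 F1937
G1 X53.22 Y39.98 F1937
M5
G00 X0.00 Y0.00

viewBox `0 0 154.72 89.79` with mm width/height → 1 unit = 1 mm. Flip: y_m = 89.79 − y_svg.

**Shape 1** — `<path>` quadratic bezier, stroke `#0000ff` → score (S465, F1937). Control points (SVG): P0=(95.55,28.86), P1=(30.19,53.68), P2=(30.31,16.68); sampled at t=k/3. Machine vertices: (95.55,60.93) → (59.25,51.25) → (37.51,55.31) → (30.31,73.11). Open path.

**Shape 2** — `<polygon>` regular polygon, stroke `#0000ff` → score (S465, F1937). Machine vertices: (53.22,39.98) → (72.20,51.94) → (89.44,37.58) → (81.11,16.76) → (58.73,18.24) → (53.22,39.98). Closed: final G1 returns to the first vertex.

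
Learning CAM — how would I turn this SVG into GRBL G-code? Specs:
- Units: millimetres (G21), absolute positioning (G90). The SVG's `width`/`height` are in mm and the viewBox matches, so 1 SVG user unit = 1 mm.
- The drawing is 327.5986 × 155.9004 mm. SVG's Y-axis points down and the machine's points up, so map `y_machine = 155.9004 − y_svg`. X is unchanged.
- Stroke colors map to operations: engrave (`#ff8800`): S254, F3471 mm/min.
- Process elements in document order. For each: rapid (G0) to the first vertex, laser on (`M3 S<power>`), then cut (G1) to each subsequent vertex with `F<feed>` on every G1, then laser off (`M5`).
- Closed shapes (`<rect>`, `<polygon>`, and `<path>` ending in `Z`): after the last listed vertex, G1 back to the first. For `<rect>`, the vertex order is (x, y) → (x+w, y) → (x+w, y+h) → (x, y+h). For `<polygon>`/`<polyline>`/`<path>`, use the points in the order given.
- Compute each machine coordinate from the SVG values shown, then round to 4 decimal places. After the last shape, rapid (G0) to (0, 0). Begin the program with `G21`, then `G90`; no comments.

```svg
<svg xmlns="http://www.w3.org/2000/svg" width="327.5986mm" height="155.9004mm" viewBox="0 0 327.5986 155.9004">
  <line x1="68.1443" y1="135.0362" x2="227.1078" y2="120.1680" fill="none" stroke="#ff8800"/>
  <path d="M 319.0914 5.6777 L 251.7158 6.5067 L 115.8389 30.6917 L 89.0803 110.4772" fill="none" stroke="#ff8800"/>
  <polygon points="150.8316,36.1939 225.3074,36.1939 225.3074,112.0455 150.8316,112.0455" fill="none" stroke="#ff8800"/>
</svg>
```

G21
G90
G0 X68.1443 Y20.8642
M3 S254
G1 X227.1078 Y35.7324 F3471
M5
G0 X319.0914 Y150.2227
M3 S254
G1 X251.7158 Y149.3937 F3471
G1 X115.8389 Y125.2087 F3471
G1 X89.0803 Y45.4232 F3471
M5
G0 X150.8316 Y119.7065
M3 S254
G1 X225.3074 Y119.7065 F3471
G1 X225.3074 Y43.8549 F3471
G1 X150.8316 Y43.8549 F3471
G1 X150.8316 Y119.7065 F3471
M5
G0 X0.0000 Y0.0000

viewBox `0 0 327.5986 155.9004` with mm width/height → 1 unit = 1 mm. Flip: y_m = 155.9004 − y_svg.

**Shape 1** — `<line>` line segment, stroke `#ff8800` → engrave (S254, F3471). Machine vertices: (68.1443,20.8642) → (227.1078,35.7324). Open path.

**Shape 2** — `<path>` open polyline, stroke `#ff8800` → engrave (S254, F3471). Machine vertices: (319.0914,150.2227) → (251.7158,149.3937) → (115.8389,125.2087) → (89.0803,45.4232). Open path.

**Shape 3** — `<polygon>` rectangle, stroke `#ff8800` → engrave (S254, F3471). Machine vertices: (150.8316,119.7065) → (225.3074,119.7065) → (225.3074,43.8549) → (150.8316,43.8549) → (150.8316,119.7065). Closed: final G1 returns to the first vertex.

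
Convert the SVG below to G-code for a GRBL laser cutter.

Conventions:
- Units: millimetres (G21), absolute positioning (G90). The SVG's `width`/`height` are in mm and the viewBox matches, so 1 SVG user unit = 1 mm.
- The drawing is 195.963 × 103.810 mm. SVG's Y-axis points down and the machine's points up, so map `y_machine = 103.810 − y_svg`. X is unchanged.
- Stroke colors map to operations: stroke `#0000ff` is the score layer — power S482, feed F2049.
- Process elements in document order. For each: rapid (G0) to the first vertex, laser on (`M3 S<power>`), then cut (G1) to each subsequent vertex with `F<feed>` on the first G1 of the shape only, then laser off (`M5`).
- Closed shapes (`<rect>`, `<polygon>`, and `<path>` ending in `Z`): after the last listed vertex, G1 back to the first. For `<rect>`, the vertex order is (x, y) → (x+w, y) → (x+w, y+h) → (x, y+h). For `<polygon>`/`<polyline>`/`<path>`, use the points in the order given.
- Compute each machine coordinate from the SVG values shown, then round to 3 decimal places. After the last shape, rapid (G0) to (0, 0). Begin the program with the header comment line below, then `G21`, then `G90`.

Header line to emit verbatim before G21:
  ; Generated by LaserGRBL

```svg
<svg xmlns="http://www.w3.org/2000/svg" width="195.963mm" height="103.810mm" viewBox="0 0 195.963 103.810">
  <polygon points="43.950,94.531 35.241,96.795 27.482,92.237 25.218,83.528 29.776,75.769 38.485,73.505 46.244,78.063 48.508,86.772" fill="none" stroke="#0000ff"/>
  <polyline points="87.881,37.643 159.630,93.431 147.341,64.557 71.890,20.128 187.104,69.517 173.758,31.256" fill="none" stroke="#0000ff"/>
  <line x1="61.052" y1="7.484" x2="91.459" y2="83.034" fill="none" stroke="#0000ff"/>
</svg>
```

; Generated by LaserGRBL
G21
G90
G0 X43.950 Y9.279
M3 S482
G1 X35.241 Y7.015 F2049
G1 X27.482 Y11.573
G1 X25.218 Y20.282
G1 X29.776 Y28.041
G1 X38.485 Y30.305
G1 X46.244 Y25.747
G1 X48.508 Y17.038
G1 X43.950 Y9.279
M5
G0 X87.881 Y66.167
M3 S482
G1 X159.630 Y10.379 F2049
G1 X147.341 Y39.253
G1 X71.890 Y83.682
G1 X187.104 Y34.293
G1 X173.758 Y72.554
M5
G0 X61.052 Y96.326
M3 S482
G1 X91.459 Y20.776 F2049
M5
G0 X0.000 Y0.000

Since the viewBox matches the mm dimensions, user units are millimetres directly. The only transform is the Y-flip y_m = 103.810 − y_svg.

Shape 1 is a regular polygon drawn with `<polygon>`. Its stroke #0000ff means score at S482, F2049. After flipping Y the toolpath is (43.950,9.279) → (35.241,7.015) → (27.482,11.573) → (25.218,20.282) → (29.776,28.041) → (38.485,30.305) → (46.244,25.747) → (48.508,17.038) → (43.950,9.279), returning to the start.

Shape 2 is a open polyline drawn with `<polyline>`. Its stroke #0000ff means score at S482, F2049. After flipping Y the toolpath is (87.881,66.167) → (159.630,10.379) → (147.341,39.253) → (71.890,83.682) → (187.104,34.293) → (173.758,72.554).

Shape 3 is a line segment drawn with `<line>`. Its stroke #0000ff means score at S482, F2049. After flipping Y the toolpath is (61.052,96.326) → (91.459,20.776).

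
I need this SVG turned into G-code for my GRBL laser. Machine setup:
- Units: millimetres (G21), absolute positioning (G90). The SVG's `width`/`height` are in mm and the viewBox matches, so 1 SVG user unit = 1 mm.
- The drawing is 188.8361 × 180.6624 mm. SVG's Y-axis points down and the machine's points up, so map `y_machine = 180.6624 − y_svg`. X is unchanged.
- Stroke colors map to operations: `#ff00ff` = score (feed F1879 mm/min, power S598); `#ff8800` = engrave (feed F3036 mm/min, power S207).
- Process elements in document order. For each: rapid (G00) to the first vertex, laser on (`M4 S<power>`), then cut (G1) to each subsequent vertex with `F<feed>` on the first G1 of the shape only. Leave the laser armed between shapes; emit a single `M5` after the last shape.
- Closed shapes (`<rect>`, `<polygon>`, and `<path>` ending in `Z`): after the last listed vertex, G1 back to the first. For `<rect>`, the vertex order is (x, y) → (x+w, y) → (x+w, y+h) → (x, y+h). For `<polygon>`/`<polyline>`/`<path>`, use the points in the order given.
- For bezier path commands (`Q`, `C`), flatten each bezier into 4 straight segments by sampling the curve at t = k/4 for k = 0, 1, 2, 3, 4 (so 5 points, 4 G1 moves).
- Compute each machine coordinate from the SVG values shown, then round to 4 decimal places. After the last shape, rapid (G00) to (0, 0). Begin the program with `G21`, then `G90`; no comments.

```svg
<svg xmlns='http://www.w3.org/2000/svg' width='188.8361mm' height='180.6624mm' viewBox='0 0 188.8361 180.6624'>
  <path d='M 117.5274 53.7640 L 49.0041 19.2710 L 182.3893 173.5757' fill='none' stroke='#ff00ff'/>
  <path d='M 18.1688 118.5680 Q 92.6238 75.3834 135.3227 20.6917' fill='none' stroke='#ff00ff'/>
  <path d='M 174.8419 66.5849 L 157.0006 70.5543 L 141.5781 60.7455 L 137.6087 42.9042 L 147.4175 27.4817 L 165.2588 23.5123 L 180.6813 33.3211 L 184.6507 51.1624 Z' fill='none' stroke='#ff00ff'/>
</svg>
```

Since the viewBox matches the mm dimensions, user units are millimetres directly. The only transform is the Y-flip y_m = 180.6624 − y_svg.

Shape 1 is a open polyline drawn with `<path>`. Its stroke #ff00ff means score at S598, F1879. After flipping Y the toolpath is (117.5274,126.8984) → (49.0041,161.3914) → (182.3893,7.0867).

Shape 2 is a quadratic bezier drawn with `<path>`. Its stroke #ff00ff means score at S598, F1879. After flipping Y the toolpath is (18.1688,62.0944) → (53.4115,84.4059) → (84.6848,108.1558) → (111.9885,133.3440) → (135.3227,159.9707).

Shape 3 is a regular polygon drawn with `<path>`. Its stroke #ff00ff means score at S598, F1879. After flipping Y the toolpath is (174.8419,114.0775) → (157.0006,110.1081) → (141.5781,119.9169) → (137.6087,137.7582) → (147.4175,153.1807) → (165.2588,157.1501) → (180.6813,147.3413) → (184.6507,129.5000) → (174.8419,114.0775), returning to the start.

G21
G90
G00 X117.5274 Y126.8984
M4 S598
G1 X49.0041 Y161.3914 F1879
G1 X182.3893 Y7.0867
G00 X18.1688 Y62.0944
M4 S598
G1 X53.4115 Y84.4059 F1879
G1 X84.6848 Y108.1558
G1 X111.9885 Y133.3440
G1 X135.3227 Y159.9707
G00 X174.8419 Y114.0775
M4 S598
G1 X157.0006 Y110.1081 F1879
G1 X141.5781 Y119.9169
G1 X137.6087 Y137.7582
G1 X147.4175 Y153.1807
G1 X165.2588 Y157.1501
G1 X180.6813 Y147.3413
G1 X184.6507 Y129.5000
G1 X174.8419 Y114.0775
M5
G00 X0.0000 Y0.0000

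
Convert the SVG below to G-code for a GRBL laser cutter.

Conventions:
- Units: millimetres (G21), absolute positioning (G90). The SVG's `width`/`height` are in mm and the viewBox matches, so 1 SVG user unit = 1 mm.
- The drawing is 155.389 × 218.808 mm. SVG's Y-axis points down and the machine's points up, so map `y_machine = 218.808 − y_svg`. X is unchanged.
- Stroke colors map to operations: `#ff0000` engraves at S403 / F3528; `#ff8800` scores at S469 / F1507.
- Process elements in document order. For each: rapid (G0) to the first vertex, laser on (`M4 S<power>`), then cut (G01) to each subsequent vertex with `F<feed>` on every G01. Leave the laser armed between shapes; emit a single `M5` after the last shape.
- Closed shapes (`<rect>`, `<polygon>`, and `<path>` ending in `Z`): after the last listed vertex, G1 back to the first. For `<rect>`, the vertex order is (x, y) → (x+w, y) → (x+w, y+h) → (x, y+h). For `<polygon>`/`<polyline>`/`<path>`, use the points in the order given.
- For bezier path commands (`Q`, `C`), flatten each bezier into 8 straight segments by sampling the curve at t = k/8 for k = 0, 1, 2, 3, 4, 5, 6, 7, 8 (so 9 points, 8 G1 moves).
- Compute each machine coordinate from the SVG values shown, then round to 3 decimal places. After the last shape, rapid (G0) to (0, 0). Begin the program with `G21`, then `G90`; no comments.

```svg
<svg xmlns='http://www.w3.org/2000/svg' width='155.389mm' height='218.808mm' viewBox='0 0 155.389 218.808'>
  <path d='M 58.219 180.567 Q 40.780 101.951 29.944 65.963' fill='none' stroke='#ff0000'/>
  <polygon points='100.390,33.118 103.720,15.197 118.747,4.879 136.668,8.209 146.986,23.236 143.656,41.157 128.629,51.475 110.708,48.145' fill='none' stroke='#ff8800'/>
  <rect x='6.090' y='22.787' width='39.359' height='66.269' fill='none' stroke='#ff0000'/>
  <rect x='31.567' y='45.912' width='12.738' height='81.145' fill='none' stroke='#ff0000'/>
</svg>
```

G21
G90
G0 X58.219 Y38.241
M4 S403
G01 X53.962 Y57.229 F3528
G01 X49.912 Y74.885 F3528
G01 X46.068 Y91.208 F3528
G01 X42.431 Y106.200 F3528
G01 X39.000 Y119.859 F3528
G01 X35.775 Y132.187 F3528
G01 X32.756 Y143.182 F3528
G01 X29.944 Y152.845 F3528
G0 X100.390 Y185.690
M4 S469
G01 X103.720 Y203.611 F1507
G01 X118.747 Y213.929 F1507
G01 X136.668 Y210.599 F1507
G01 X146.986 Y195.572 F1507
G01 X143.656 Y177.651 F1507
G01 X128.629 Y167.333 F1507
G01 X110.708 Y170.663 F1507
G01 X100.390 Y185.690 F1507
G0 X6.090 Y196.021
M4 S403
G01 X45.449 Y196.021 F3528
G01 X45.449 Y129.752 F3528
G01 X6.090 Y129.752 F3528
G01 X6.090 Y196.021 F3528
G0 X31.567 Y172.896
M4 S403
G01 X44.305 Y172.896 F3528
G01 X44.305 Y91.751 F3528
G01 X31.567 Y91.751 F3528
G01 X31.567 Y172.896 F3528
M5
G0 X0.000 Y0.000

viewBox `0 0 155.389 218.808` with mm width/height → 1 unit = 1 mm. Flip: y_m = 218.808 − y_svg.

**Shape 1** — `<path>` quadratic bezier, stroke `#ff0000` → engrave (S403, F3528). Control points (SVG): P0=(58.219,180.567), P1=(40.780,101.951), P2=(29.944,65.963); sampled at t=k/8. Machine vertices: (58.219,38.241) → (53.962,57.229) → (49.912,74.885) → (46.068,91.208) → (42.431,106.200) → (39.000,119.859) → (35.775,132.187) → (32.756,143.182) → (29.944,152.845). Open path.

**Shape 2** — `<polygon>` regular polygon, stroke `#ff8800` → score (S469, F1507). Machine vertices: (100.390,185.690) → (103.720,203.611) → (118.747,213.929) → (136.668,210.599) → (146.986,195.572) → (143.656,177.651) → (128.629,167.333) → (110.708,170.663) → (100.390,185.690). Closed: final G1 returns to the first vertex.

**Shape 3** — `<rect>` rectangle, stroke `#ff0000` → engrave (S403, F3528). Machine vertices: (6.090,196.021) → (45.449,196.021) → (45.449,129.752) → (6.090,129.752) → (6.090,196.021). Closed: final G1 returns to the first vertex.

**Shape 4** — `<rect>` rectangle, stroke `#ff0000` → engrave (S403, F3528). Machine vertices: (31.567,172.896) → (44.305,172.896) → (44.305,91.751) → (31.567,91.751) → (31.567,172.896). Closed: final G1 returns to the first vertex.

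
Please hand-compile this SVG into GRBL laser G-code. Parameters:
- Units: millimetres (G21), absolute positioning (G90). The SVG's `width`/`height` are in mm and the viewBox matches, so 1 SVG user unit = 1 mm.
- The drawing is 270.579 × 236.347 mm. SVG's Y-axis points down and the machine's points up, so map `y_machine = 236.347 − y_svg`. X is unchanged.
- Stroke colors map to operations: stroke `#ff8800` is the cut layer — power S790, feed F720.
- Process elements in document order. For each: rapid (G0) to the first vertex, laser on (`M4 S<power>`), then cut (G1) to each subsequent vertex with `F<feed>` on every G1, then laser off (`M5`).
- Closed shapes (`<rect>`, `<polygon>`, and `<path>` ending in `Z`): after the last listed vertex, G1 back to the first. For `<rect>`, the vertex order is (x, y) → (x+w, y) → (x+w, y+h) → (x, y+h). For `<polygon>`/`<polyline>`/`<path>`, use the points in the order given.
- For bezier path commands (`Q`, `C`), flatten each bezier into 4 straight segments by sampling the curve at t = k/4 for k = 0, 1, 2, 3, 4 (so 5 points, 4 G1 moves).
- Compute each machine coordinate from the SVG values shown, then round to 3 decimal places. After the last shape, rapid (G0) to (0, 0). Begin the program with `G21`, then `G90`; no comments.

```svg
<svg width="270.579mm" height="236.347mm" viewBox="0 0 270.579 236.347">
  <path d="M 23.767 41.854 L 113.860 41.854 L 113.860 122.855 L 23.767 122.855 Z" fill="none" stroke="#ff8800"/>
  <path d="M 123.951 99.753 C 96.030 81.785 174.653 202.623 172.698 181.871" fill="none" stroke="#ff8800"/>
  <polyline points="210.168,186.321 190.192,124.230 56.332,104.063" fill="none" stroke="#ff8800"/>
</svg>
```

Since the viewBox matches the mm dimensions, user units are millimetres directly. The only transform is the Y-flip y_m = 236.347 − y_svg.

Shape 1 is a rectangle drawn with `<path>`. Its stroke #ff8800 means cut at S790, F720. After flipping Y the toolpath is (23.767,194.493) → (113.860,194.493) → (113.860,113.492) → (23.767,113.492) → (23.767,194.493), returning to the start.

Shape 2 is a cubic bezier drawn with `<path>`. Its stroke #ff8800 means cut at S790, F720. After flipping Y the toolpath is (123.951,136.594) → (120.063,128.425) → (138.587,94.491) → (161.980,61.079) → (172.698,54.476).

Shape 3 is a open polyline drawn with `<polyline>`. Its stroke #ff8800 means cut at S790, F720. After flipping Y the toolpath is (210.168,50.026) → (190.192,112.117) → (56.332,132.284).

G21
G90
G0 X23.767 Y194.493
M4 S790
G1 X113.860 Y194.493 F720
G1 X113.860 Y113.492 F720
G1 X23.767 Y113.492 F720
G1 X23.767 Y194.493 F720
M5
G0 X123.951 Y136.594
M4 S790
G1 X120.063 Y128.425 F720
G1 X138.587 Y94.491 F720
G1 X161.980 Y61.079 F720
G1 X172.698 Y54.476 F720
M5
G0 X210.168 Y50.026
M4 S790
G1 X190.192 Y112.117 F720
G1 X56.332 Y132.284 F720
M5
G0 X0.000 Y0.000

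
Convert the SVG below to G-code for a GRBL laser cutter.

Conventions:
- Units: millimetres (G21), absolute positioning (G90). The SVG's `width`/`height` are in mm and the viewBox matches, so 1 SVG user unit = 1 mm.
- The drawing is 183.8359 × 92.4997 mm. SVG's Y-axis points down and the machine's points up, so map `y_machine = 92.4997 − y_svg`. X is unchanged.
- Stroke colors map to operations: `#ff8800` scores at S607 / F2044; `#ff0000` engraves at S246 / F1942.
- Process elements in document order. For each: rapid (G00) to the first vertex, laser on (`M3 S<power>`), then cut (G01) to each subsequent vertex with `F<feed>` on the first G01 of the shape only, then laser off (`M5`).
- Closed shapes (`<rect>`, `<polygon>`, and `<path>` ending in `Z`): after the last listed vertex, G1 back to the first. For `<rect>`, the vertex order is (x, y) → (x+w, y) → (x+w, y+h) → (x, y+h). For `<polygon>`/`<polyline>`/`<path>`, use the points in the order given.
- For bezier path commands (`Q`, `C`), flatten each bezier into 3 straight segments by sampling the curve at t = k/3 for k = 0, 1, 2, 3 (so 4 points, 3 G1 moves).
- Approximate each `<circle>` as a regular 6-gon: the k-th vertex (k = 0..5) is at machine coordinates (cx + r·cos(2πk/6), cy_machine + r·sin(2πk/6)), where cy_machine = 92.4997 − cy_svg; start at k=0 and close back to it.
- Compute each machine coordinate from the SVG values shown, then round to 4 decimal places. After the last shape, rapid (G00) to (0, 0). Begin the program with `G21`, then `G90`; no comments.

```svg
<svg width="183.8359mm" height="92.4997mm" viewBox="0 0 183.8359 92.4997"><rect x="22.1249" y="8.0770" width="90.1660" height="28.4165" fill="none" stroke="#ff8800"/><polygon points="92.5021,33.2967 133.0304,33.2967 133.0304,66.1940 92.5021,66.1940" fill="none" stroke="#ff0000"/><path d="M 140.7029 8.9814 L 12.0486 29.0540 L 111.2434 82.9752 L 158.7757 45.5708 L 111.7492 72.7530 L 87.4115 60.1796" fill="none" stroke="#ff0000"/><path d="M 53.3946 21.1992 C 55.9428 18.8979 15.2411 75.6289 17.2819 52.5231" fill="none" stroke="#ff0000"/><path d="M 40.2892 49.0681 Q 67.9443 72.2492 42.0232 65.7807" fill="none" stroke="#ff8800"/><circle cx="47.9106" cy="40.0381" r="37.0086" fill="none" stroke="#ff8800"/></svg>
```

G21
G90
G00 X22.1249 Y84.4227
M3 S607
G01 X112.2909 Y84.4227 F2044
G01 X112.2909 Y56.0062
G01 X22.1249 Y56.0062
G01 X22.1249 Y84.4227
M5
G00 X92.5021 Y59.2030
M3 S246
G01 X133.0304 Y59.2030 F1942
G01 X133.0304 Y26.3057
G01 X92.5021 Y26.3057
G01 X92.5021 Y59.2030
M5
G00 X140.7029 Y83.5183
M3 S246
G01 X12.0486 Y63.4457 F1942
G01 X111.2434 Y9.5245
G01 X158.7757 Y46.9289
G01 X111.7492 Y19.7467
G01 X87.4115 Y32.3201
M5
G00 X53.3946 Y71.3005
M3 S246
G01 X44.7111 Y59.0677 F1942
G01 X26.3037 Y38.3398
G01 X17.2819 Y39.9766
M5
G00 X40.2892 Y43.4316
M3 S607
G01 X52.7730 Y31.2719 F2044
G01 X53.3510 Y25.7011
G01 X42.0232 Y26.7190
M5
G00 X84.9192 Y52.4616
M3 S607
G01 X66.4149 Y84.5120 F2044
G01 X29.4063 Y84.5120
G01 X10.9020 Y52.4616
G01 X29.4063 Y20.4112
G01 X66.4149 Y20.4112
G01 X84.9192 Y52.4616
M5
G00 X0.0000 Y0.0000

Since the viewBox matches the mm dimensions, user units are millimetres directly. The only transform is the Y-flip y_m = 92.4997 − y_svg.

Shape 1 is a rectangle drawn with `<rect>`. Its stroke #ff8800 means score at S607, F2044. After flipping Y the toolpath is (22.1249,84.4227) → (112.2909,84.4227) → (112.2909,56.0062) → (22.1249,56.0062) → (22.1249,84.4227), returning to the start.

Shape 2 is a rectangle drawn with `<polygon>`. Its stroke #ff0000 means engrave at S246, F1942. After flipping Y the toolpath is (92.5021,59.2030) → (133.0304,59.2030) → (133.0304,26.3057) → (92.5021,26.3057) → (92.5021,59.2030), returning to the start.

Shape 3 is a open polyline drawn with `<path>`. Its stroke #ff0000 means engrave at S246, F1942. After flipping Y the toolpath is (140.7029,83.5183) → (12.0486,63.4457) → (111.2434,9.5245) → (158.7757,46.9289) → (111.7492,19.7467) → (87.4115,32.3201).

Shape 4 is a cubic bezier drawn with `<path>`. Its stroke #ff0000 means engrave at S246, F1942. After flipping Y the toolpath is (53.3946,71.3005) → (44.7111,59.0677) → (26.3037,38.3398) → (17.2819,39.9766).

Shape 5 is a quadratic bezier drawn with `<path>`. Its stroke #ff8800 means score at S607, F2044. After flipping Y the toolpath is (40.2892,43.4316) → (52.7730,31.2719) → (53.3510,25.7011) → (42.0232,26.7190).

Shape 6 is a circle drawn with `<circle>`. Its stroke #ff8800 means score at S607, F2044. After flipping Y the toolpath is (84.9192,52.4616) → (66.4149,84.5120) → (29.4063,84.5120) → (10.9020,52.4616) → (29.4063,20.4112) → (66.4149,20.4112) → (84.9192,52.4616), returning to the start.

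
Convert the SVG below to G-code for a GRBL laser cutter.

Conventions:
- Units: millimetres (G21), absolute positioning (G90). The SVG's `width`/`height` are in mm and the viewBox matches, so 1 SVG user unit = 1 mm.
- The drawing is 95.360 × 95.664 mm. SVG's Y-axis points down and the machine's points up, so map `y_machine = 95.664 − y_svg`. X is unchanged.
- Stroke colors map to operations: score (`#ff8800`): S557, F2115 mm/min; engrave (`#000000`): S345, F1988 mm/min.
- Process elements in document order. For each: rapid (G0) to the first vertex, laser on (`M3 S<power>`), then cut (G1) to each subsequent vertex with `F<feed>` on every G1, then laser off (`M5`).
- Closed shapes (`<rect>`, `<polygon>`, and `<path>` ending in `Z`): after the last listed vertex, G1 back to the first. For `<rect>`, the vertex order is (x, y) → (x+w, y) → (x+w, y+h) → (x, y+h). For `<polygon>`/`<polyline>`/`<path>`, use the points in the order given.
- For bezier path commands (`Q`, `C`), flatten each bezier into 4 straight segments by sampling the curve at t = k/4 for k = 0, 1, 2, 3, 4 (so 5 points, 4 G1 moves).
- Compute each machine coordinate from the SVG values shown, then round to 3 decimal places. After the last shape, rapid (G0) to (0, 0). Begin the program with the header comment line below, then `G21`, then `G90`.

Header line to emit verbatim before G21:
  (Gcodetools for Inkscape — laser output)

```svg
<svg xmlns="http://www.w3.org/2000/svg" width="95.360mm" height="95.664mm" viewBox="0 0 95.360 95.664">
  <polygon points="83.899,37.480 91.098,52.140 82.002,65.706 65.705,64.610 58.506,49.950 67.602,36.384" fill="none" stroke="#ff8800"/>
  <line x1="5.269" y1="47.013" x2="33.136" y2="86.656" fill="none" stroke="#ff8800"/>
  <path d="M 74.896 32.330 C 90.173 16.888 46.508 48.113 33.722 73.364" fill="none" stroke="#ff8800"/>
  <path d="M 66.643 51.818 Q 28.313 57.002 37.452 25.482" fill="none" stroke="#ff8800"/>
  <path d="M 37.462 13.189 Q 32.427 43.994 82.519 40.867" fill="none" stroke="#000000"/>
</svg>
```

(Gcodetools for Inkscape — laser output)
G21
G90
G0 X83.899 Y58.184
M3 S557
G1 X91.098 Y43.524 F2115
G1 X82.002 Y29.958 F2115
G1 X65.705 Y31.054 F2115
G1 X58.506 Y45.714 F2115
G1 X67.602 Y59.280 F2115
G1 X83.899 Y58.184 F2115
M5
G0 X5.269 Y48.651
M3 S557
G1 X33.136 Y9.008 F2115
M5
G0 X74.896 Y63.334
M3 S557
G1 X76.706 Y66.988 F2115
G1 X64.833 Y58.077 F2115
G1 X47.698 Y41.536 F2115
G1 X33.722 Y22.300 F2115
M5
G0 X66.643 Y43.846
M3 S557
G1 X50.445 Y43.548 F2115
G1 X40.180 Y47.838 F2115
G1 X35.849 Y56.716 F2115
G1 X37.452 Y70.182 F2115
M5
G0 X37.462 Y82.475
M3 S345
G1 X38.390 Y69.193 F1988
G1 X46.209 Y60.153 F1988
G1 X60.918 Y55.354 F1988
G1 X82.519 Y54.797 F1988
M5
G0 X0.000 Y0.000

Since the viewBox matches the mm dimensions, user units are millimetres directly. The only transform is the Y-flip y_m = 95.664 − y_svg.

Shape 1 is a regular polygon drawn with `<polygon>`. Its stroke #ff8800 means score at S557, F2115. After flipping Y the toolpath is (83.899,58.184) → (91.098,43.524) → (82.002,29.958) → (65.705,31.054) → (58.506,45.714) → (67.602,59.280) → (83.899,58.184), returning to the start.

Shape 2 is a line segment drawn with `<line>`. Its stroke #ff8800 means score at S557, F2115. After flipping Y the toolpath is (5.269,48.651) → (33.136,9.008).

Shape 3 is a cubic bezier drawn with `<path>`. Its stroke #ff8800 means score at S557, F2115. After flipping Y the toolpath is (74.896,63.334) → (76.706,66.988) → (64.833,58.077) → (47.698,41.536) → (33.722,22.300).

Shape 4 is a quadratic bezier drawn with `<path>`. Its stroke #ff8800 means score at S557, F2115. After flipping Y the toolpath is (66.643,43.846) → (50.445,43.548) → (40.180,47.838) → (35.849,56.716) → (37.452,70.182).

Shape 5 is a quadratic bezier drawn with `<path>`. Its stroke #000000 means engrave at S345, F1988. After flipping Y the toolpath is (37.462,82.475) → (38.390,69.193) → (46.209,60.153) → (60.918,55.354) → (82.519,54.797).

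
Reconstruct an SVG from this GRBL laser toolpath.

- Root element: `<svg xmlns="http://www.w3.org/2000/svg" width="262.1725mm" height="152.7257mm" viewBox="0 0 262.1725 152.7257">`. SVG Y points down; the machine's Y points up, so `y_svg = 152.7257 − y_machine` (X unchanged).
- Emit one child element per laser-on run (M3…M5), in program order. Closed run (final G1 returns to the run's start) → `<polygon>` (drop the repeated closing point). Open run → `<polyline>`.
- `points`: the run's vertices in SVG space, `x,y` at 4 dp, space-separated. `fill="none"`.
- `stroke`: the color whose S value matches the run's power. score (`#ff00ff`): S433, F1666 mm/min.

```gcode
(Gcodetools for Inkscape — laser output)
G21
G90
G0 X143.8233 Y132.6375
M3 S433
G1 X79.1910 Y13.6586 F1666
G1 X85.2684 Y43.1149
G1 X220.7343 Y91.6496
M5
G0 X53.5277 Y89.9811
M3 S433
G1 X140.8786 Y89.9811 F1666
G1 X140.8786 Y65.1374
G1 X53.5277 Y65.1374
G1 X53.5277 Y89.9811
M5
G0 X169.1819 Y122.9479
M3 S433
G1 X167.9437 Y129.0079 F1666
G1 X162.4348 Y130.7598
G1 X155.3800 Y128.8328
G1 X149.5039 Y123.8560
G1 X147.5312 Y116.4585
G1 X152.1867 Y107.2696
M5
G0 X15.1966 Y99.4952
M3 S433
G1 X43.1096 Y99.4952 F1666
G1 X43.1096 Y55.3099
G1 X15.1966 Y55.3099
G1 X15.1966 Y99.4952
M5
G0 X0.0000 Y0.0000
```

<svg xmlns="http://www.w3.org/2000/svg" width="262.1725mm" height="152.7257mm" viewBox="0 0 262.1725 152.7257">
  <polyline points="143.8233,20.0882 79.1910,139.0671 85.2684,109.6108 220.7343,61.0761" fill="none" stroke="#ff00ff"/>
  <polygon points="53.5277,62.7446 140.8786,62.7446 140.8786,87.5883 53.5277,87.5883" fill="none" stroke="#ff00ff"/>
  <polyline points="169.1819,29.7778 167.9437,23.7178 162.4348,21.9659 155.3800,23.8929 149.5039,28.8697 147.5312,36.2672 152.1867,45.4561" fill="none" stroke="#ff00ff"/>
  <polygon points="15.1966,53.2305 43.1096,53.2305 43.1096,97.4158 15.1966,97.4158" fill="none" stroke="#ff00ff"/>
</svg>

y_svg = 152.7257 − y_m. Every run uses S433, so all elements get stroke `#ff00ff` (score).

[1] open run; points: 143.8233,20.0882 79.1910,139.0671 85.2684,109.6108 220.7343,61.0761

[2] closed run; points: 53.5277,62.7446 140.8786,62.7446 140.8786,87.5883 53.5277,87.5883

[3] open run; points: 169.1819,29.7778 167.9437,23.7178 162.4348,21.9659 155.3800,23.8929 149.5039,28.8697 147.5312,36.2672 152.1867,45.4561

[4] closed run; points: 15.1966,53.2305 43.1096,53.2305 43.1096,97.4158 15.1966,97.4158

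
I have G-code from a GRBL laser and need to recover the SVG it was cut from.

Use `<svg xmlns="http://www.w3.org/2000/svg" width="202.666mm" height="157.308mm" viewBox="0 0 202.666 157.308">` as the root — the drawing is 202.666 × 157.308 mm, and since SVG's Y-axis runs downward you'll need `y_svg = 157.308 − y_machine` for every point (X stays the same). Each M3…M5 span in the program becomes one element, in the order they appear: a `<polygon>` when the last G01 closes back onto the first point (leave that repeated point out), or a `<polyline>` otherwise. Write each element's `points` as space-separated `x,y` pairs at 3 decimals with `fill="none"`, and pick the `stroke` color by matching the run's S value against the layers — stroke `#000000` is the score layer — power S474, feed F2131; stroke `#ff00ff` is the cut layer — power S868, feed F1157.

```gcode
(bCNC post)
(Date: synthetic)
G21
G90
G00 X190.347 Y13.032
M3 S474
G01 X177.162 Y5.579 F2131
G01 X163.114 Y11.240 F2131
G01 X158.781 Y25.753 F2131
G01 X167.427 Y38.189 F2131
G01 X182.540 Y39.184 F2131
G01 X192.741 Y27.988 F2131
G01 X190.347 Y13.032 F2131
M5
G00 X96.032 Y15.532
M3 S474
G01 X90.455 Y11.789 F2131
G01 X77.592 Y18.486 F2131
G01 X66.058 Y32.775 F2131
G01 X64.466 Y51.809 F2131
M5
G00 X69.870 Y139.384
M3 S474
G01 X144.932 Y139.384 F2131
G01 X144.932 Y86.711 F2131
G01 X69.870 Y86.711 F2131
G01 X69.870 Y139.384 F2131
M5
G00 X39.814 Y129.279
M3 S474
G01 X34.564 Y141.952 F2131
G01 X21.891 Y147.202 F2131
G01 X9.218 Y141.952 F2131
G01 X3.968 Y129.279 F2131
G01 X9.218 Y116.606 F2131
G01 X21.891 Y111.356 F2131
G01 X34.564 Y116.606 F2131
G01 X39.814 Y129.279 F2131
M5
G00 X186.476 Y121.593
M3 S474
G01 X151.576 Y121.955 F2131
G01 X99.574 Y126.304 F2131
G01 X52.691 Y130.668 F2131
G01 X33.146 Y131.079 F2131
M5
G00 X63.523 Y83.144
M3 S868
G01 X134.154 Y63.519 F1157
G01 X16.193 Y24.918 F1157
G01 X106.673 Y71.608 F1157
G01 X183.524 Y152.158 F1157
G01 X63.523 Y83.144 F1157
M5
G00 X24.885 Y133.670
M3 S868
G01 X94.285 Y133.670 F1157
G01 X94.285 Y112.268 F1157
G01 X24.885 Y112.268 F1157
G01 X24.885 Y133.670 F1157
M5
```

<svg xmlns="http://www.w3.org/2000/svg" width="202.666mm" height="157.308mm" viewBox="0 0 202.666 157.308">
  <polygon points="190.347,144.276 177.162,151.729 163.114,146.068 158.781,131.555 167.427,119.119 182.540,118.124 192.741,129.320" fill="none" stroke="#000000"/>
  <polyline points="96.032,141.776 90.455,145.519 77.592,138.822 66.058,124.533 64.466,105.499" fill="none" stroke="#000000"/>
  <polygon points="69.870,17.924 144.932,17.924 144.932,70.597 69.870,70.597" fill="none" stroke="#000000"/>
  <polygon points="39.814,28.029 34.564,15.356 21.891,10.106 9.218,15.356 3.968,28.029 9.218,40.702 21.891,45.952 34.564,40.702" fill="none" stroke="#000000"/>
  <polyline points="186.476,35.715 151.576,35.353 99.574,31.004 52.691,26.640 33.146,26.229" fill="none" stroke="#000000"/>
  <polygon points="63.523,74.164 134.154,93.789 16.193,132.390 106.673,85.700 183.524,5.150" fill="none" stroke="#ff00ff"/>
  <polygon points="24.885,23.638 94.285,23.638 94.285,45.040 24.885,45.040" fill="none" stroke="#ff00ff"/>
</svg>

Each laser-on run becomes one SVG element. Flip Y back into SVG space with y_svg = 157.308 − y_machine.

Run 1: S474 ⇒ score layer `#000000`. The run returns to its start, so emit a `<polygon>` with points (Y-flipped): 190.347,144.276 177.162,151.729 163.114,146.068 158.781,131.555 167.427,119.119 182.540,118.124 192.741,129.320.

Run 2: S474 ⇒ score layer `#000000`. The run is open, so emit a `<polyline>` with points (Y-flipped): 96.032,141.776 90.455,145.519 77.592,138.822 66.058,124.533 64.466,105.499.

Run 3: S474 ⇒ score layer `#000000`. The run returns to its start, so emit a `<polygon>` with points (Y-flipped): 69.870,17.924 144.932,17.924 144.932,70.597 69.870,70.597.

Run 4: S474 ⇒ score layer `#000000`. The run returns to its start, so emit a `<polygon>` with points (Y-flipped): 39.814,28.029 34.564,15.356 21.891,10.106 9.218,15.356 3.968,28.029 9.218,40.702 21.891,45.952 34.564,40.702.

Run 5: power S474 maps to stroke `#000000` (score). The run is open, so emit a `<polyline>` with points (Y-flipped): 186.476,35.715 151.576,35.353 99.574,31.004 52.691,26.640 33.146,26.229.

Run 6: the run's S868 means `#ff00ff` (cut). The run returns to its start, so emit a `<polygon>` with points (Y-flipped): 63.523,74.164 134.154,93.789 16.193,132.390 106.673,85.700 183.524,5.150.

Run 7: power S868 maps to stroke `#ff00ff` (cut). The run returns to its start, so emit a `<polygon>` with points (Y-flipped): 24.885,23.638 94.285,23.638 94.285,45.040 24.885,45.040.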